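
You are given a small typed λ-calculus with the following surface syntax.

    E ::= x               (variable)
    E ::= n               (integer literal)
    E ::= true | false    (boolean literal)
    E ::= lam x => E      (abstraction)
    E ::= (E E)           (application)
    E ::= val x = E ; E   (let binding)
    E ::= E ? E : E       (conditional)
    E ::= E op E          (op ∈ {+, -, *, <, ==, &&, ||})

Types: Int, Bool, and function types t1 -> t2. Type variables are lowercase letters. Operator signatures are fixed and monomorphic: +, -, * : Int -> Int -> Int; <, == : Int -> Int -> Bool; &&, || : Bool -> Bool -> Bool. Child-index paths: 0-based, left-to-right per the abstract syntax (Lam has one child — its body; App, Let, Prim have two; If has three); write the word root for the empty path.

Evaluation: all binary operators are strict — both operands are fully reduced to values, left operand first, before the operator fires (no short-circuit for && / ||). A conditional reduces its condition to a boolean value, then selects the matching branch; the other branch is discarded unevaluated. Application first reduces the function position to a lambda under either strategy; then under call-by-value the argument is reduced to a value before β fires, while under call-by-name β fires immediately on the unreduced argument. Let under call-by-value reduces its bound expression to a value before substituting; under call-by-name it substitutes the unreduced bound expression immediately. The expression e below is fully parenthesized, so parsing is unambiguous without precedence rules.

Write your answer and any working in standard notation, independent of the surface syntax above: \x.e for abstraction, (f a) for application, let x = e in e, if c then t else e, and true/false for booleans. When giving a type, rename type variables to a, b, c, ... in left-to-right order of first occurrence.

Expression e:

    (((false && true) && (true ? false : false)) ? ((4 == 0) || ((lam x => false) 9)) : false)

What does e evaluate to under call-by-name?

Trace:
step 0: (if ((false && true) && (if true then false else false)) then ((4 == 0) || ((\x.false) 9)) else false)
step 1: [delta@0.0] (if (false && (if true then false else false)) then ((4 == 0) || ((\x.false) 9)) else false)
step 2: [if@0.1] (if (false && false) then ((4 == 0) || ((\x.false) 9)) else false)
step 3: [delta@0] (if false then ((4 == 0) || ((\x.false) 9)) else false)
step 4: [if@root] false

Answer: false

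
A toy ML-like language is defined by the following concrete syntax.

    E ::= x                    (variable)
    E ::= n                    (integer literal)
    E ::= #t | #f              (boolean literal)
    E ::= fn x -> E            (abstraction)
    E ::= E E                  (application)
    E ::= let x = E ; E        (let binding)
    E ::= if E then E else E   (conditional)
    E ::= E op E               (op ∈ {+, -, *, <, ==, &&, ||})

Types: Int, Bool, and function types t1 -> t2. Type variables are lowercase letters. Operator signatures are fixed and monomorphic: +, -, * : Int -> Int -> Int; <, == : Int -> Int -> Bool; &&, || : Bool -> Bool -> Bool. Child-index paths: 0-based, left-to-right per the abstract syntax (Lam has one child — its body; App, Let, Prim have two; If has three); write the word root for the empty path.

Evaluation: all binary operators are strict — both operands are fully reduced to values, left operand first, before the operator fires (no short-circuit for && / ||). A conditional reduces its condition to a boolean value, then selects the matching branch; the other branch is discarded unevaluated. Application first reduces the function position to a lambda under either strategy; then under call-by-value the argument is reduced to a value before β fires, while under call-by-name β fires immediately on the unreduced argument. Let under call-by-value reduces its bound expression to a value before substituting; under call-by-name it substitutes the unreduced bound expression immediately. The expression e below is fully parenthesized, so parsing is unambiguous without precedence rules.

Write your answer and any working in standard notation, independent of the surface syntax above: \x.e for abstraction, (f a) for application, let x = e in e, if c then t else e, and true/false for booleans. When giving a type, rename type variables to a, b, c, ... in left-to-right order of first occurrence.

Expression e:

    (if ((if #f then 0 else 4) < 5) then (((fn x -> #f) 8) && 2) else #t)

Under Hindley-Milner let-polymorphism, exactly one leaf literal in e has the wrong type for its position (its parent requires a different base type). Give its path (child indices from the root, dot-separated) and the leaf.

Answer: 1.1 : 2

Working:
  unify Bool ~ Bool
  unify Int ~ Int
  unify Int ~ Int
  unify Int ~ Int
  unify Bool ~ Bool
\x._ : a -> Bool
  unify a -> Bool ~ Int -> b
  unify a ~ Int
  unify Bool ~ b
_ _ : Bool
  unify Bool ~ Bool
  unify Int ~ Bool
  FAIL: mismatch Int ~ Bool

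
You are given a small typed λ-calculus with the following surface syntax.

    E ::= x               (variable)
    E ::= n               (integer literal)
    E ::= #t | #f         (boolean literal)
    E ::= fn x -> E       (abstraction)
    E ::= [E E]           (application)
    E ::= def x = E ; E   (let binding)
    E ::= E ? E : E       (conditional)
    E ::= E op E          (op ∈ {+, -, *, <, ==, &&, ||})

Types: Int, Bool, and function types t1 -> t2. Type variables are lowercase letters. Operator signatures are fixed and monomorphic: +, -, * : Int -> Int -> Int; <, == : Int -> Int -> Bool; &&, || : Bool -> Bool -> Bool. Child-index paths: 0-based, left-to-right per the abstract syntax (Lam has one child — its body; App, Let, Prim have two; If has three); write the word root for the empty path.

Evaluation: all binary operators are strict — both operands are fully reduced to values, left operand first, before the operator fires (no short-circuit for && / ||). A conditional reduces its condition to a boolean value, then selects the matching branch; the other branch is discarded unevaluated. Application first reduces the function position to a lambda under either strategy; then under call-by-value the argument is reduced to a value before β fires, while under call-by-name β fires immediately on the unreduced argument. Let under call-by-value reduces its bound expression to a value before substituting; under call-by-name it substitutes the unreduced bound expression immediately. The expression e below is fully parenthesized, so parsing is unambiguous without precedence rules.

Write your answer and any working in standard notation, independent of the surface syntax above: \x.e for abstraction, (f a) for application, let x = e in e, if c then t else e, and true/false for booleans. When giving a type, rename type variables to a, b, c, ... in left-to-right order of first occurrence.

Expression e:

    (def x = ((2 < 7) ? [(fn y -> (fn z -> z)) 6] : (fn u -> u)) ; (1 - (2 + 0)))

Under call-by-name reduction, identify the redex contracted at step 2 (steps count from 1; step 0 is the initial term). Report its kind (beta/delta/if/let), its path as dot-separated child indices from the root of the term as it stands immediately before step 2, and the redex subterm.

Answer: delta at 1 : (2 + 0)

Working:
step 0: (let x = (if (2 < 7) then ((\y.(\z.z)) 6) else (\u.u)) in (1 - (2 + 0)))
step 1: [let@root] (1 - (2 + 0))
step 2: [delta@1] (1 - 2)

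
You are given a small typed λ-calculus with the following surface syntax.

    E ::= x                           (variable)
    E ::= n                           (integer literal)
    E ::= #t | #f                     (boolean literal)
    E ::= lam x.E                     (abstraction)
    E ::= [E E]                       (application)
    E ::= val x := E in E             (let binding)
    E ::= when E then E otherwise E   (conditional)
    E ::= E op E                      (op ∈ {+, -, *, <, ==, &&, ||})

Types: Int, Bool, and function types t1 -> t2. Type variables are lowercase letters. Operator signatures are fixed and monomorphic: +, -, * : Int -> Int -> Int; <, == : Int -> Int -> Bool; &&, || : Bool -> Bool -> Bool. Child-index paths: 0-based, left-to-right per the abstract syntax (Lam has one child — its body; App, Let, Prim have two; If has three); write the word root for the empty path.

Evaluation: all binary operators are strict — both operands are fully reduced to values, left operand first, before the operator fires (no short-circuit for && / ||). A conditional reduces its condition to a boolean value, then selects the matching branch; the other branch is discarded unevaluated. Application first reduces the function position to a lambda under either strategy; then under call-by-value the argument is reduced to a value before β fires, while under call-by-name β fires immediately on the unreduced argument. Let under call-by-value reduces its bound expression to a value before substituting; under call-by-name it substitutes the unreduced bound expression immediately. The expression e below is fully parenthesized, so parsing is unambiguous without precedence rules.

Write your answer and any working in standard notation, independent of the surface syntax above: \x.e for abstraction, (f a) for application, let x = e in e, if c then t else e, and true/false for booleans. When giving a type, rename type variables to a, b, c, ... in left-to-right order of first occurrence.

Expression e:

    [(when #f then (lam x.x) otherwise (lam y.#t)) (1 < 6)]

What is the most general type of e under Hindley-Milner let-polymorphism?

Answer: Bool

Working:
  unify Bool ~ Bool
x : a
\x._ : a -> a
\y._ : b -> Bool
  unify a -> a ~ b -> Bool
  unify a ~ b
  unify b ~ Bool
  unify Int ~ Int
  unify Int ~ Int
  unify Bool -> Bool ~ Bool -> c
  unify Bool ~ Bool
  unify Bool ~ c
_ _ : Bool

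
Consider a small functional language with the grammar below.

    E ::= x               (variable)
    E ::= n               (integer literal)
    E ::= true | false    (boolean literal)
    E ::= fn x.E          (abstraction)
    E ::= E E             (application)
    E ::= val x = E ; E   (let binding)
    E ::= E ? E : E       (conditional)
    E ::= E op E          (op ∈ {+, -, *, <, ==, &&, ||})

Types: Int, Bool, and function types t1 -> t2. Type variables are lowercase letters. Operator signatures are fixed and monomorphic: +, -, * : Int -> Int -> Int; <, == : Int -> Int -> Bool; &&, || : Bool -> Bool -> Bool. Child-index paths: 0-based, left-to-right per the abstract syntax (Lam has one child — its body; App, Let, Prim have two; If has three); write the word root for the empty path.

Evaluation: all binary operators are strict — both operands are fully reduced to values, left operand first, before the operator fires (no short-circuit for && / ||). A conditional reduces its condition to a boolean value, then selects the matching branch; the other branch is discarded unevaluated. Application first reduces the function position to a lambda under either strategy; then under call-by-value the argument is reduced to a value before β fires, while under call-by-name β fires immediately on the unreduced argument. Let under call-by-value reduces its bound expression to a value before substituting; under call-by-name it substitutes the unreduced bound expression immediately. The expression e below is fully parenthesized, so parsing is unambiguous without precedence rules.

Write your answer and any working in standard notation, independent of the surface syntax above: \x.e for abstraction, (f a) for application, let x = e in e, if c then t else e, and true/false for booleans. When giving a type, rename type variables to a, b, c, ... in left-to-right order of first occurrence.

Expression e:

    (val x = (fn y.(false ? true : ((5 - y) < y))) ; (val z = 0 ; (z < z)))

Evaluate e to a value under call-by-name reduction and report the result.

Answer: false

Trace:
step 0: (let x = (\y.(if false then true else ((5 - y) < y))) in (let z = 0 in (z < z)))
step 1: [let@root] (let z = 0 in (z < z))
step 2: [let@root] (0 < 0)
step 3: [delta@root] false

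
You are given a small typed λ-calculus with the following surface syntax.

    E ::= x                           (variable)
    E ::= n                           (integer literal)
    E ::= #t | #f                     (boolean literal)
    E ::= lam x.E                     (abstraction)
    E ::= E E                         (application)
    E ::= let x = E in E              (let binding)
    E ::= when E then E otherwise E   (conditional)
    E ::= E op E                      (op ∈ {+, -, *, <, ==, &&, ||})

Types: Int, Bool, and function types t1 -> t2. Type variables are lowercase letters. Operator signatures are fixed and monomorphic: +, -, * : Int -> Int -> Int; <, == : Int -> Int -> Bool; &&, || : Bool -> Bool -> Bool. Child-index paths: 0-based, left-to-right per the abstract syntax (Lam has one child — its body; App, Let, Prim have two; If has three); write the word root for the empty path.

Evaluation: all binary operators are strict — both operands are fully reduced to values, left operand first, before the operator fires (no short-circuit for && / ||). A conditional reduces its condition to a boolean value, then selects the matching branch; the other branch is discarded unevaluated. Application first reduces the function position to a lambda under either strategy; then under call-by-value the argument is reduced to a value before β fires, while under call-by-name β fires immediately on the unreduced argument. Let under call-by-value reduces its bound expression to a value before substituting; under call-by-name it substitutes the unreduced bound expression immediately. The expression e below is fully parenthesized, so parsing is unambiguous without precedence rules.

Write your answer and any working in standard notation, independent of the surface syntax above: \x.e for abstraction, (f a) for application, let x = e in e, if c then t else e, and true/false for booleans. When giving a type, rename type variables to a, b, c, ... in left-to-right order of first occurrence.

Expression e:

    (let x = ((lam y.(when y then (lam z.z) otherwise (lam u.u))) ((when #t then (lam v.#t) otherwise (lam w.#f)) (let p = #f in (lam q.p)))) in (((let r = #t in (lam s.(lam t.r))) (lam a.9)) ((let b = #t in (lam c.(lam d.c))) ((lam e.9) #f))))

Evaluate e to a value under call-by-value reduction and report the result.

Answer: true

Trace:
step 0: (let x = ((\y.(if y then (\z.z) else (\u.u))) ((if true then (\v.true) else (\w.false)) (let p = false in (\q.p)))) in (((let r = true in (\s.(\t.r))) (\a.9)) ((let b = true in (\c.(\d.c))) ((\e.9) false))))
step 1: [if@0.1.0] (let x = ((\y.(if y then (\z.z) else (\u.u))) ((\v.true) (let p = false in (\q.p)))) in (((let r = true in (\s.(\t.r))) (\a.9)) ((let b = true in (\c.(\d.c))) ((\e.9) false))))
step 2: [let@0.1.1] (let x = ((\y.(if y then (\z.z) else (\u.u))) ((\v.true) (\q.false))) in (((let r = true in (\s.(\t.r))) (\a.9)) ((let b = true in (\c.(\d.c))) ((\e.9) false))))
step 3: [beta@0.1] (let x = ((\y.(if y then (\z.z) else (\u.u))) true) in (((let r = true in (\s.(\t.r))) (\a.9)) ((let b = true in (\c.(\d.c))) ((\e.9) false))))
step 4: [beta@0] (let x = (if true then (\z.z) else (\u.u)) in (((let r = true in (\s.(\t.r))) (\a.9)) ((let b = true in (\c.(\d.c))) ((\e.9) false))))
step 5: [if@0] (let x = (\z.z) in (((let r = true in (\s.(\t.r))) (\a.9)) ((let b = true in (\c.(\d.c))) ((\e.9) false))))
step 6: [let@root] (((let r = true in (\s.(\t.r))) (\a.9)) ((let b = true in (\c.(\d.c))) ((\e.9) false)))
step 7: [let@0.0] (((\s.(\t.true)) (\a.9)) ((let b = true in (\c.(\d.c))) ((\e.9) false)))
step 8: [beta@0] ((\t.true) ((let b = true in (\c.(\d.c))) ((\e.9) false)))
step 9: [let@1.0] ((\t.true) ((\c.(\d.c)) ((\e.9) false)))
step 10: [beta@1.1] ((\t.true) ((\c.(\d.c)) 9))
step 11: [beta@1] ((\t.true) (\d.9))
step 12: [beta@root] true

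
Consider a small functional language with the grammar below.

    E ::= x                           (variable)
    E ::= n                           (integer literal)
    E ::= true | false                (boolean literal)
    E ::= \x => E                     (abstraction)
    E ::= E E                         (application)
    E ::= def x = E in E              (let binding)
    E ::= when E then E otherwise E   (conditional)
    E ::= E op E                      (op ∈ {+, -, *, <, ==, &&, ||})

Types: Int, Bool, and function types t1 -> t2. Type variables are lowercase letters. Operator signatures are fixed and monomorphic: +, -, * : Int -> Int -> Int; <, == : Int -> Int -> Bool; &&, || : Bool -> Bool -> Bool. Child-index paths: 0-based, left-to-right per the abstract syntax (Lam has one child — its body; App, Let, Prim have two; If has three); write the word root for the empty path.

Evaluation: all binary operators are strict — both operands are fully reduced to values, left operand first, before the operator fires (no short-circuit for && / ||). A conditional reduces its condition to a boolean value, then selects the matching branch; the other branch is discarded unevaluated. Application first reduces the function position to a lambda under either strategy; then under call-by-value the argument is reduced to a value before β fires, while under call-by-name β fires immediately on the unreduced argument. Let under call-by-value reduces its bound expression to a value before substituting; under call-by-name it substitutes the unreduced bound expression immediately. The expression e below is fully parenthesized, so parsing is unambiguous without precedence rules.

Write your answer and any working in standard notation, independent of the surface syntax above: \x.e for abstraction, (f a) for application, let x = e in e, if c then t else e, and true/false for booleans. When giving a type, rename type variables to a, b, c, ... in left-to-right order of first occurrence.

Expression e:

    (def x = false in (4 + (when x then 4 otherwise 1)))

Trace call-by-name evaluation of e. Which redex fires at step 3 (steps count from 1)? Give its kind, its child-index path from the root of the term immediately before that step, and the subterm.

Answer: delta at root : (4 + 1)

Derivation:
step 0: (let x = false in (4 + (if x then 4 else 1)))
step 1: [let@root] (4 + (if false then 4 else 1))
step 2: [if@1] (4 + 1)
step 3: [delta@root] 5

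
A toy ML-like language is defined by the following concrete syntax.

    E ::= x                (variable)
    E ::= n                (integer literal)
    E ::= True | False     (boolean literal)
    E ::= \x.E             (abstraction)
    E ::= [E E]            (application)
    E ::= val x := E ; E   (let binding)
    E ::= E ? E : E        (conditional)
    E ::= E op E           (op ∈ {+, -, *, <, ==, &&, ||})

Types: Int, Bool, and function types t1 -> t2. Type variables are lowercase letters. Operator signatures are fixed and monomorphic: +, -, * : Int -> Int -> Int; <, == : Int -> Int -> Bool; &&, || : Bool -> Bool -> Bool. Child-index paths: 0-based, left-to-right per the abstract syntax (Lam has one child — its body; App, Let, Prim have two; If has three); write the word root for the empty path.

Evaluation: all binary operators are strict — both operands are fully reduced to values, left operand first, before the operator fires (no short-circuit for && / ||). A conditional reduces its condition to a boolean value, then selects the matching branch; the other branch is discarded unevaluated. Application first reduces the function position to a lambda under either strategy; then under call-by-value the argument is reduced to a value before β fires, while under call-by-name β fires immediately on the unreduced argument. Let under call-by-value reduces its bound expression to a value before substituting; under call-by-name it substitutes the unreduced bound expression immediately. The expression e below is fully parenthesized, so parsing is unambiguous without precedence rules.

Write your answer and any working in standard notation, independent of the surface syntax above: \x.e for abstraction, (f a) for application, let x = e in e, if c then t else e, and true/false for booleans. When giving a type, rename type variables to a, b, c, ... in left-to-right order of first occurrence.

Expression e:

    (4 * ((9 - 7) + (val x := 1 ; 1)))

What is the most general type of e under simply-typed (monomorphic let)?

Derivation:
  unify Int ~ Int
  unify Int ~ Int
  unify Int ~ Int
  unify Int ~ Int
let x : Int
  unify Int ~ Int
  unify Int ~ Int

Answer: Int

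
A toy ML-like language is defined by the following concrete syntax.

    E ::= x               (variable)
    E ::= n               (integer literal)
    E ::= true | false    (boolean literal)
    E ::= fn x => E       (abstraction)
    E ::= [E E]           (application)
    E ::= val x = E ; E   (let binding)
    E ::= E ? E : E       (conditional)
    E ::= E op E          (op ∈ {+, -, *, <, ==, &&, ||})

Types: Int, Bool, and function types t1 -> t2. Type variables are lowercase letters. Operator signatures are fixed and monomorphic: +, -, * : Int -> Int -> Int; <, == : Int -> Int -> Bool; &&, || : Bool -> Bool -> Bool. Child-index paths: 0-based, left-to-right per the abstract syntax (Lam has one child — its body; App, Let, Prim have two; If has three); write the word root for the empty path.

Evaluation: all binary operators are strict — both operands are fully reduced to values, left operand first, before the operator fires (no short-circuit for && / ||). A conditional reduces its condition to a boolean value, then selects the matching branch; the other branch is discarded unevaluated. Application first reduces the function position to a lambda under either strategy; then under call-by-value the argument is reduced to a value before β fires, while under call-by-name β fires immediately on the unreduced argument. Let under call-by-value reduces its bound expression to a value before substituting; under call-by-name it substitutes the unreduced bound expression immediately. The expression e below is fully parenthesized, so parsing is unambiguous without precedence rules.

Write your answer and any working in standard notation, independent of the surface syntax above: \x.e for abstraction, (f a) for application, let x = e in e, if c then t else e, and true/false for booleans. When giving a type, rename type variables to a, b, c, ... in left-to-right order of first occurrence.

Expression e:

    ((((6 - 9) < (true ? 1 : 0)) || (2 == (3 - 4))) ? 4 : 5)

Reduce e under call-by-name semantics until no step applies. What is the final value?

Answer: 4

Trace:
step 0: (if (((6 - 9) < (if true then 1 else 0)) || (2 == (3 - 4))) then 4 else 5)
step 1: [delta@0.0.0] (if ((-3 < (if true then 1 else 0)) || (2 == (3 - 4))) then 4 else 5)
step 2: [if@0.0.1] (if ((-3 < 1) || (2 == (3 - 4))) then 4 else 5)
step 3: [delta@0.0] (if (true || (2 == (3 - 4))) then 4 else 5)
step 4: [delta@0.1.1] (if (true || (2 == -1)) then 4 else 5)
step 5: [delta@0.1] (if (true || false) then 4 else 5)
step 6: [delta@0] (if true then 4 else 5)
step 7: [if@root] 4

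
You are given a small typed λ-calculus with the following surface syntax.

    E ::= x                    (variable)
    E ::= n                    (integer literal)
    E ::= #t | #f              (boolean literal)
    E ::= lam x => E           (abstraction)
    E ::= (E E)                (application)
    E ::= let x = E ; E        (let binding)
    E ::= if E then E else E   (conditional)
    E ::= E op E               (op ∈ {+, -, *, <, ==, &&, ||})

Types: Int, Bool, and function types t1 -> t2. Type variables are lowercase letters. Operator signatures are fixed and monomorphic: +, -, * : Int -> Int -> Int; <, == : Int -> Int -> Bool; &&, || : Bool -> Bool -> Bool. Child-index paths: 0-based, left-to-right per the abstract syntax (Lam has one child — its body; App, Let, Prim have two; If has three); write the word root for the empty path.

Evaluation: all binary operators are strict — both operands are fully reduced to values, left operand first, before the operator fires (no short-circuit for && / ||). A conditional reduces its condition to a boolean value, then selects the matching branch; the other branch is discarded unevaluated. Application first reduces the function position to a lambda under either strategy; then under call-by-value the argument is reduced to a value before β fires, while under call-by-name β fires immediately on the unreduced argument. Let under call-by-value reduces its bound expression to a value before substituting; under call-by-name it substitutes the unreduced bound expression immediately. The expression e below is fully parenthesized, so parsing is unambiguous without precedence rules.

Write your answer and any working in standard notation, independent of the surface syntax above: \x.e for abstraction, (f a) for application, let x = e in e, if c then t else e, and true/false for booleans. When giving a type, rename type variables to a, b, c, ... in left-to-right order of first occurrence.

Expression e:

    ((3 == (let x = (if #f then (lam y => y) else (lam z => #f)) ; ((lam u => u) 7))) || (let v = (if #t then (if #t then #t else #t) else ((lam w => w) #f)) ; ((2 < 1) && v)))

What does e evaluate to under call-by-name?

Working:
step 0: ((3 == (let x = (if false then (\y.y) else (\z.false)) in ((\u.u) 7))) || (let v = (if true then (if true then true else true) else ((\w.w) false)) in ((2 < 1) && v)))
step 1: [let@0.1] ((3 == ((\u.u) 7)) || (let v = (if true then (if true then true else true) else ((\w.w) false)) in ((2 < 1) && v)))
step 2: [beta@0.1] ((3 == 7) || (let v = (if true then (if true then true else true) else ((\w.w) false)) in ((2 < 1) && v)))
step 3: [delta@0] (false || (let v = (if true then (if true then true else true) else ((\w.w) false)) in ((2 < 1) && v)))
step 4: [let@1] (false || ((2 < 1) && (if true then (if true then true else true) else ((\w.w) false))))
step 5: [delta@1.0] (false || (false && (if true then (if true then true else true) else ((\w.w) false))))
step 6: [if@1.1] (false || (false && (if true then true else true)))
step 7: [if@1.1] (false || (false && true))
step 8: [delta@1] (false || false)
step 9: [delta@root] false

Answer: false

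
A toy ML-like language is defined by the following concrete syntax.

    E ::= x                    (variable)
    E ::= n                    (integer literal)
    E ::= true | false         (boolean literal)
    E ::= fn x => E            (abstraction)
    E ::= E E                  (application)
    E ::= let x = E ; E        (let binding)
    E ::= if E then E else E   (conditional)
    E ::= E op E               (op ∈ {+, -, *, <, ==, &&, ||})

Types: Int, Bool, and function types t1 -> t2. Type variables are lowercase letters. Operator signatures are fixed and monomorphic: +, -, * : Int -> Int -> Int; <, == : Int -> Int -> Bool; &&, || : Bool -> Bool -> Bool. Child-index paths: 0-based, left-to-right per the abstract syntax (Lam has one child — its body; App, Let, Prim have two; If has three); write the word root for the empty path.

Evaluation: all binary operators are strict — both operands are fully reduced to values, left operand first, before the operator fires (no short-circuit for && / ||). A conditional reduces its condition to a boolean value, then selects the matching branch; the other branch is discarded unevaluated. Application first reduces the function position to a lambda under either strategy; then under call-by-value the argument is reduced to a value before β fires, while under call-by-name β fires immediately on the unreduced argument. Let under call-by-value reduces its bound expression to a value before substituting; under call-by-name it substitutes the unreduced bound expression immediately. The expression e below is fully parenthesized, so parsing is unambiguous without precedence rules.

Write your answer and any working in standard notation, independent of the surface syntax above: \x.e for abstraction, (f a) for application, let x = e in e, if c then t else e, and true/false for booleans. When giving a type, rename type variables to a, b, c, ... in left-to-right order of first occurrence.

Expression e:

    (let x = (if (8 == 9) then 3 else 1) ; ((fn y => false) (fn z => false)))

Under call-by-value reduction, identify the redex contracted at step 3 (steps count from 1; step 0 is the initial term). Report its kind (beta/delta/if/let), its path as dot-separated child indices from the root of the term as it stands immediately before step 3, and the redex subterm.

Derivation:
step 0: (let x = (if (8 == 9) then 3 else 1) in ((\y.false) (\z.false)))
step 1: [delta@0.0] (let x = (if false then 3 else 1) in ((\y.false) (\z.false)))
step 2: [if@0] (let x = 1 in ((\y.false) (\z.false)))
step 3: [let@root] ((\y.false) (\z.false))

Answer: let at root : (let x = 1 in ((\y.false) (\z.false)))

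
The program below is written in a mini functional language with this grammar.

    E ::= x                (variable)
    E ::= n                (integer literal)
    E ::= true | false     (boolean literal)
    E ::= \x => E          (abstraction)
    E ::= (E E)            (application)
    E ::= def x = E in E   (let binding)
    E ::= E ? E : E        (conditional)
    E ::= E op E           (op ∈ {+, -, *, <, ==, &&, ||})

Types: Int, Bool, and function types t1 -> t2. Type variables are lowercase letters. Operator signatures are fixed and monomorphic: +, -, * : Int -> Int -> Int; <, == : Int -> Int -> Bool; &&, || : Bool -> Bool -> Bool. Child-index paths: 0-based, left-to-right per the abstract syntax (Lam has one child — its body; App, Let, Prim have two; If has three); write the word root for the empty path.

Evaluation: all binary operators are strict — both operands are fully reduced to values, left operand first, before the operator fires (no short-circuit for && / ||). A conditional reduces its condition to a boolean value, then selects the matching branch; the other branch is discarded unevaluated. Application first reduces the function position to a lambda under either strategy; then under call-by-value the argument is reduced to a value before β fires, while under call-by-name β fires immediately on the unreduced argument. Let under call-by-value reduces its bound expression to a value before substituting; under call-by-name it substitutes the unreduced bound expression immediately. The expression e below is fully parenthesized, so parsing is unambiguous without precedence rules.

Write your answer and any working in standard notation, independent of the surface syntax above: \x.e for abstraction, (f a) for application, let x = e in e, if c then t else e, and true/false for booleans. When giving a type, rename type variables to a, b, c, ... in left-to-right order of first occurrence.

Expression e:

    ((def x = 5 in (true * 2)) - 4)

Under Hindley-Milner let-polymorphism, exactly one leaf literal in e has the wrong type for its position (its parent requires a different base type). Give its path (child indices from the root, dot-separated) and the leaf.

Answer: 0.1.0 : true

Derivation:
let x : Int
  unify Bool ~ Int
  FAIL: mismatch Bool ~ Int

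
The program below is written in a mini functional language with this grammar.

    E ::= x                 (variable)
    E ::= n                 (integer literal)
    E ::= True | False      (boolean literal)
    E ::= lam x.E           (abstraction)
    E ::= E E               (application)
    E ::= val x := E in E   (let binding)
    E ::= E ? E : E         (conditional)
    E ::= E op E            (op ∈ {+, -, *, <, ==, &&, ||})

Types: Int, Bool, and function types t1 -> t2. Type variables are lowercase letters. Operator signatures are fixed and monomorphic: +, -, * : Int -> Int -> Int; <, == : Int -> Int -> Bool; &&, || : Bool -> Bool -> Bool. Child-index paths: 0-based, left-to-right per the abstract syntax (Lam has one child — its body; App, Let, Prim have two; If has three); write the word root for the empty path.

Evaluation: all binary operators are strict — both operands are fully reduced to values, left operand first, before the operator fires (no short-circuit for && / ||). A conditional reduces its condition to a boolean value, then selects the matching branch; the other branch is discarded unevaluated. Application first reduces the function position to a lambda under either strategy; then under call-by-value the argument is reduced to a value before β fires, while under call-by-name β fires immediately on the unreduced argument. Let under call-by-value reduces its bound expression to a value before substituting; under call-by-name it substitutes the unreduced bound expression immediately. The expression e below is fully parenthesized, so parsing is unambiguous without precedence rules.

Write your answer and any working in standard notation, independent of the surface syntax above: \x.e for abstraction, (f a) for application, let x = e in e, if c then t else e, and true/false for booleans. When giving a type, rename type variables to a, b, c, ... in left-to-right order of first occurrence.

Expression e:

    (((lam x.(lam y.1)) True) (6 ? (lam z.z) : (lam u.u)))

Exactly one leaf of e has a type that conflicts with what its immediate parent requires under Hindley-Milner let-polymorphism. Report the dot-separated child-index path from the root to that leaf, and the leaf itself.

Trace:
\y._ : b -> Int
\x._ : a -> b -> Int
  unify a -> b -> Int ~ Bool -> c
  unify a ~ Bool
  unify b -> Int ~ c
_ _ : b -> Int
  unify Int ~ Bool
  FAIL: mismatch Int ~ Bool

Answer: 1.0 : 6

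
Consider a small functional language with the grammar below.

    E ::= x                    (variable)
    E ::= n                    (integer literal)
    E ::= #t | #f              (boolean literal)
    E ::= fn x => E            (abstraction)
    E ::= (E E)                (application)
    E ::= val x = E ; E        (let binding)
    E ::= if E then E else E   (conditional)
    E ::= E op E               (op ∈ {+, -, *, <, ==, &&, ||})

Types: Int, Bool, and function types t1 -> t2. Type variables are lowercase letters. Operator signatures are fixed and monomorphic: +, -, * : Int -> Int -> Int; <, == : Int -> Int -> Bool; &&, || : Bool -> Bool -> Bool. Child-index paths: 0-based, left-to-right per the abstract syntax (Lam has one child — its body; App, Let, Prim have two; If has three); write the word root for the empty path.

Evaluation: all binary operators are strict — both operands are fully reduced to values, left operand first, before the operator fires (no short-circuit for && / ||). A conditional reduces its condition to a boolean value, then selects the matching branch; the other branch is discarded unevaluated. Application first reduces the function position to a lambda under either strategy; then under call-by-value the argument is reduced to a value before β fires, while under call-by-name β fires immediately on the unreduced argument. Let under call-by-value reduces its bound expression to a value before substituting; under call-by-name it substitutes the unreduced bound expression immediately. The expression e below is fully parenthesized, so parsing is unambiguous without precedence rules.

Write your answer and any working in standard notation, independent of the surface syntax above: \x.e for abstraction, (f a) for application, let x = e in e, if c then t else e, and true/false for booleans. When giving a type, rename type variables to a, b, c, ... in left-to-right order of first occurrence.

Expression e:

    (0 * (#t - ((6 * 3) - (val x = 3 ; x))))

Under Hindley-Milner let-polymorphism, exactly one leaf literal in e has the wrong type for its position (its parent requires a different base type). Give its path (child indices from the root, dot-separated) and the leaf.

Answer: 1.0 : true

Trace:
  unify Int ~ Int
  unify Bool ~ Int
  FAIL: mismatch Bool ~ Int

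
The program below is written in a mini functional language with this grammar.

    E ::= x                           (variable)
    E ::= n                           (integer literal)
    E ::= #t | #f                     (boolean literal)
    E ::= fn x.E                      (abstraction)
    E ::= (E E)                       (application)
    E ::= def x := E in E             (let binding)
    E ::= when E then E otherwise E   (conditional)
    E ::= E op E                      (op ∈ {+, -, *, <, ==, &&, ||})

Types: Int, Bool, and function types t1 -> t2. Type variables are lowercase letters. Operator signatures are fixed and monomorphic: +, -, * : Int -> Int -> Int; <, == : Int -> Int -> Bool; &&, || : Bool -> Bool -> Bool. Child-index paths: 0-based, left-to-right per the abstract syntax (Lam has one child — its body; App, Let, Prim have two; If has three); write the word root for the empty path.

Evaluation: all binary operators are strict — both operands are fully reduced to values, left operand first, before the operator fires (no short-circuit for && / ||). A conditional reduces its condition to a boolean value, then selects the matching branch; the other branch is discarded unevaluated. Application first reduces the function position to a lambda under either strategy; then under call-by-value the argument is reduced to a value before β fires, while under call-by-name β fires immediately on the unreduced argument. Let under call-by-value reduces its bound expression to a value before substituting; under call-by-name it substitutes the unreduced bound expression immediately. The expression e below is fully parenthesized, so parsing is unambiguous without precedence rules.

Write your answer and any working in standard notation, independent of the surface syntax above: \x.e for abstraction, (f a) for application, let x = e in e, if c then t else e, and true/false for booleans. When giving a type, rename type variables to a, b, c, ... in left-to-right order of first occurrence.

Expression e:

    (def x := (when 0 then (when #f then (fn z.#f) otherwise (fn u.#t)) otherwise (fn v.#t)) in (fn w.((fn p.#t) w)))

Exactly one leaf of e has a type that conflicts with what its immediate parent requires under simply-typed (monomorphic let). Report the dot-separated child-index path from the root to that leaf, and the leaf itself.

Answer: 0.0 : 0

Working:
  unify Int ~ Bool
  FAIL: mismatch Int ~ Bool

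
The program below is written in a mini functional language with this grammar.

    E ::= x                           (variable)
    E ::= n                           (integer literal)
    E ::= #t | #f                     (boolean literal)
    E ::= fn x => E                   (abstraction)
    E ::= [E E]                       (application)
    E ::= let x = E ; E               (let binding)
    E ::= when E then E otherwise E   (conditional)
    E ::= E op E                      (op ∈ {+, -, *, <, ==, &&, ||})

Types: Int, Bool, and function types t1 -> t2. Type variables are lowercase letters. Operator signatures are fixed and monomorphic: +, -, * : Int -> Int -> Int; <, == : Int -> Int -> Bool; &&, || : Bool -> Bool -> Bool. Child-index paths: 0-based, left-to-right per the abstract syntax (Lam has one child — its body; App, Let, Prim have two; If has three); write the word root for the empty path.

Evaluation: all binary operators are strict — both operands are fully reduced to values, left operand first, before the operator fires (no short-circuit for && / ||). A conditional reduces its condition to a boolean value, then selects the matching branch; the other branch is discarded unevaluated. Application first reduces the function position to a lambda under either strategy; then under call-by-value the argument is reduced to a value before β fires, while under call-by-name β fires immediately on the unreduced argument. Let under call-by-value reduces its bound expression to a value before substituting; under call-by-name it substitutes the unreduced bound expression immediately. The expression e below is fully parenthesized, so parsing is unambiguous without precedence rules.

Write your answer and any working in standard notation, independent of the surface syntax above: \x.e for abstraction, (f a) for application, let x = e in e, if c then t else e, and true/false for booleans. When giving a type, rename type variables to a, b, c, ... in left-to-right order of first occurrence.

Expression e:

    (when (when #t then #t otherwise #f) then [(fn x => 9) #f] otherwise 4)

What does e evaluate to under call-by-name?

Working:
step 0: (if (if true then true else false) then ((\x.9) false) else 4)
step 1: [if@0] (if true then ((\x.9) false) else 4)
step 2: [if@root] ((\x.9) false)
step 3: [beta@root] 9

Answer: 9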